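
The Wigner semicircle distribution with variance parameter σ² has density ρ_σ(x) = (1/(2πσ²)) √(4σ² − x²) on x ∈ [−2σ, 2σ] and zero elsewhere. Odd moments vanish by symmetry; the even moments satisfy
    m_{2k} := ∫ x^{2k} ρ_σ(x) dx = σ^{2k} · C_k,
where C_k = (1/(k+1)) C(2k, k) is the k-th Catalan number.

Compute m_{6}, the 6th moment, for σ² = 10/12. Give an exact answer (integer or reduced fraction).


By the scaled semicircle moment identity, m_{2k} = σ^{2k} · C_k with k = 3.
C_3 = (1/(k+1)) · C(2k, k) = (1/4) · C(6, 3) = (1/4) · 20 = 5.
σ^{2k} = (σ²)^k = (10/12)^3 = 125/216.

Therefore m_{6} = σ^{6} · C_3 = (125/216) · 5 = 625/216.


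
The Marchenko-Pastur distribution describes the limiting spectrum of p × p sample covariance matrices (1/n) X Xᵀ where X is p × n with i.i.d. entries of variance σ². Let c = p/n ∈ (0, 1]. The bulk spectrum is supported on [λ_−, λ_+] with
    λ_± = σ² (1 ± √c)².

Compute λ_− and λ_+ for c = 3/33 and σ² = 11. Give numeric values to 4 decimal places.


c = 3/33 = 0.090909; √c = 0.301511.
λ_− = σ² (1 − √c)² = 11 · (1 − 0.301511)² = 11 · (0.698489)² = 5.366750.
λ_+ = σ² (1 + √c)² = 11 · (1 + 0.301511)² = 11 · (1.301511)² = 18.633250.

Rounded to 4 decimal places: λ_− ≈ 5.3668, λ_+ ≈ 18.6332.


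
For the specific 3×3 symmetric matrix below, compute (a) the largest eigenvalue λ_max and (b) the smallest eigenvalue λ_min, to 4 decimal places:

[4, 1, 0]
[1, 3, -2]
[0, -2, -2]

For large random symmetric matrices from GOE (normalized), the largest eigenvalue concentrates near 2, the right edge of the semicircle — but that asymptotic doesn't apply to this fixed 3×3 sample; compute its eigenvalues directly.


Since M is real symmetric, all three eigenvalues are real; they are the roots of det(λI − M) = λ³ − (tr M) λ² + s λ − det M, where s is the sum of the principal 2×2 minors.
tr M = 4 + 3 + (-2) = 5.
s = (4·3 − 1²) + (4·(-2) − 0²) + (3·(-2) − (-2)²) = 11 + (-8) + (-10) = -7.
det M (expand along row 1) = 4·(-10) − 1·(-2) + 0·(-2) = -38.
Characteristic polynomial: λ³ − 5λ² − 7λ + 38 = 0.
Substitute λ = y + (tr M)/3 = y + 1.666667 to remove the quadratic term: y³ + p·y + q = 0 with p = s − (tr M)²/3 = -15.333333 and q = −2(tr M)³/27 + (tr M)·s/3 − det M = 17.074074.
Three real roots ⇒ use the trigonometric (Viète) form: r = 2√(−p/3) = 4.521553, φ = arccos(3q/(p·r)) = arccos(-0.738812) = 2.402103 rad.
y_k = r·cos(φ/3 − 2πk/3) for k = 0, 1, 2 gives y = 3.147922, 1.236959, -4.384881.
λ_k = y_k + 1.666667 gives λ = 4.8146, 2.9036, -2.7182 (check: the sum is 5.0000 = tr M).

Hence λ_max = 4.8146 and λ_min = -2.7182.


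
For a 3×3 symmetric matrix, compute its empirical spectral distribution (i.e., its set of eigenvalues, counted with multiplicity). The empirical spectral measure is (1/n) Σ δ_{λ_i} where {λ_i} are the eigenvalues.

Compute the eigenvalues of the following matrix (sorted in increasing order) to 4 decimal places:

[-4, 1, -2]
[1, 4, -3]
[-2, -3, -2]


Since M is real symmetric, all three eigenvalues are real; they are the roots of det(λI − M) = λ³ − (tr M) λ² + s λ − det M, where s is the sum of the principal 2×2 minors.
tr M = -4 + 4 + (-2) = -2.
s = ((-4)·4 − 1²) + ((-4)·(-2) − (-2)²) + (4·(-2) − (-3)²) = -17 + 4 + (-17) = -30.
det M (expand along row 1) = (-4)·(-17) − 1·(-8) + (-2)·5 = 66.
Characteristic polynomial: λ³ + 2λ² − 30λ − 66 = 0.
Substitute λ = y + (tr M)/3 = y − 0.666667 to remove the quadratic term: y³ + p·y + q = 0 with p = s − (tr M)²/3 = -31.333333 and q = −2(tr M)³/27 + (tr M)·s/3 − det M = -45.407407.
Three real roots ⇒ use the trigonometric (Viète) form: r = 2√(−p/3) = 6.463573, φ = arccos(3q/(p·r)) = arccos(0.672618) = 0.833055 rad.
y_k = r·cos(φ/3 − 2πk/3) for k = 0, 1, 2 gives y = 6.215971, -1.573510, -4.642461.
λ_k = y_k − 0.666667 gives λ = 5.5493, -2.2402, -5.3091 (check: the sum is -2.0000 = tr M).

Eigenvalues sorted in increasing order: [-5.3091, -2.2402, 5.5493].


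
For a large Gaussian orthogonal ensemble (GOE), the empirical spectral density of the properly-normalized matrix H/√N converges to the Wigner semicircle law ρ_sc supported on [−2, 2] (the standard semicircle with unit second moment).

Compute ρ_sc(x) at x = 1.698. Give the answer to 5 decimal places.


ρ_sc(x) = (1/(2π)) √(4 − x²). With x = 1.698:
  4 − x² = 4 − (1.698)² = 4 − 2.883204 = 1.116796.
  √(4 − x²) = 1.056786.
  1/(2π) = 0.159155.
  ρ_sc(1.698) = 0.159155 · 1.056786 = 0.168193.

Rounded to 5 decimal places: ρ_sc(1.698) ≈ 0.16819.


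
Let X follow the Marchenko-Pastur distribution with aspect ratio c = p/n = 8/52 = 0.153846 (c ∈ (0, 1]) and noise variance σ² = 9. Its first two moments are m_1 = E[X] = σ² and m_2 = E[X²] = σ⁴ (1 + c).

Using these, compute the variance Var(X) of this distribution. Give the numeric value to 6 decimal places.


m_1 = E[X] = σ² = 9, so m_1² = 81.
m_2 = E[X²] = σ⁴ (1 + c) = 81 · (1 + 0.153846) = 81 · 1.153846 = 93.461538.
(Note m_2 − m_1² simplifies to c · σ⁴ = 0.153846 · 81.)

Var(X) = m_2 − m_1² = 93.461538 − 81 = 12.461538.


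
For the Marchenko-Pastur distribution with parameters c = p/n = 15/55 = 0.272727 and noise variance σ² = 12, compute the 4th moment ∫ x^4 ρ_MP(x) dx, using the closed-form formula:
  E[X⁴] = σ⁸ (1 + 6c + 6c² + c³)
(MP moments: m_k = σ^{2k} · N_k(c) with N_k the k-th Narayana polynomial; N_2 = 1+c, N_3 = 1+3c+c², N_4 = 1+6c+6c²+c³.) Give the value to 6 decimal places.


E[X⁴] = σ⁸ (1 + 6c + 6c² + c³) (fourth MP moment). With σ² = 12 (so σ⁸ = 20736) and c = 15/55 = 0.272727: E[X⁴] = 20736 · (1 + 6·0.272727 + 6·(0.272727)² + (0.272727)³) = 20736 · 3.102930.

So E[X^4] = 64342.359128.


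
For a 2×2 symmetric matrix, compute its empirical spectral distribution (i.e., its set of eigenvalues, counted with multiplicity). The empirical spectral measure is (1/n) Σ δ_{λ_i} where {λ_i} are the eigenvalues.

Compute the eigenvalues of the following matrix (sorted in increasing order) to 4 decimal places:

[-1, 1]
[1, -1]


Since M is real symmetric, both eigenvalues are real; they are the roots of det(λI − M) = λ² − (tr M) λ + det M.
tr M = -1 + (-1) = -2.
det M = (-1)·(-1) − 1² = 1 − 1 = 0.
Characteristic polynomial: λ² + 2λ = 0.
Discriminant Δ = (tr M)² − 4·det M = 4 − 0 = 4; √Δ = 2.000000.
λ = (tr M ± √Δ)/2 = (-2 ± 2.000000)/2, giving (tr M − √Δ)/2 = -2.0000 and (tr M + √Δ)/2 = 0.0000.

Eigenvalues sorted in increasing order: [-2.0000, 0.0000].


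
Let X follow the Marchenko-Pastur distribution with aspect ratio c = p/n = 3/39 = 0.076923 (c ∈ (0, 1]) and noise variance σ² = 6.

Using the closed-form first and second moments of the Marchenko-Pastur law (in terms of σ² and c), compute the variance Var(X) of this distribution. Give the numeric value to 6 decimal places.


Recall the MP moments m_1 = E[X] = σ² and m_2 = E[X²] = σ⁴ (1 + c).
m_1 = E[X] = σ² = 6, so m_1² = 36.
m_2 = E[X²] = σ⁴ (1 + c) = 36 · (1 + 0.076923) = 36 · 1.076923 = 38.769231.
(Note m_2 − m_1² simplifies to c · σ⁴ = 0.076923 · 36.)

Var(X) = m_2 − m_1² = 38.769231 − 36 = 2.769231.


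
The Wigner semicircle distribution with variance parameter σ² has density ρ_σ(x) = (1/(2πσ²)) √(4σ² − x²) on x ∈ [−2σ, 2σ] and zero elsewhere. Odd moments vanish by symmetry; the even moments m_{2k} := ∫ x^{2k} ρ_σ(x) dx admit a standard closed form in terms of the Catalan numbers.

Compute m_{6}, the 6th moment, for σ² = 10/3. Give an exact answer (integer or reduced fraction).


By the scaled semicircle moment identity, m_{2k} = σ^{2k} · C_k with k = 3.
C_3 = (1/(k+1)) · C(2k, k) = (1/4) · C(6, 3) = (1/4) · 20 = 5.
σ^{2k} = (σ²)^k = (10/3)^3 = 1000/27.

Therefore m_{6} = σ^{6} · C_3 = (1000/27) · 5 = 5000/27.


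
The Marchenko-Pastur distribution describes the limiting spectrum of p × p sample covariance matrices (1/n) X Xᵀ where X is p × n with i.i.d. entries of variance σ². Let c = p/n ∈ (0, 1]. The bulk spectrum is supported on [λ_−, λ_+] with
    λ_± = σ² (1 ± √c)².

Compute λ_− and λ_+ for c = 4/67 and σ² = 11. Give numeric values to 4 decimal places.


c = 4/67 = 0.059701; √c = 0.244339.
λ_− = σ² (1 − √c)² = 11 · (1 − 0.244339)² = 11 · (0.755661)² = 6.281261.
λ_+ = σ² (1 + √c)² = 11 · (1 + 0.244339)² = 11 · (1.244339)² = 17.032172.

Rounded to 4 decimal places: λ_− ≈ 6.2813, λ_+ ≈ 17.0322.


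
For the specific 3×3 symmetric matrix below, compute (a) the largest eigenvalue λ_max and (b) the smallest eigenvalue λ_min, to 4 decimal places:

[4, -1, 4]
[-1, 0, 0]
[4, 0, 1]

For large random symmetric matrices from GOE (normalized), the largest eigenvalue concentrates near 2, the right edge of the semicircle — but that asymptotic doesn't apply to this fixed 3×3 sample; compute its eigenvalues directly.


Since M is real symmetric, all three eigenvalues are real; they are the roots of det(λI − M) = λ³ − (tr M) λ² + s λ − det M, where s is the sum of the principal 2×2 minors.
tr M = 4 + 0 + 1 = 5.
s = (4·0 − (-1)²) + (4·1 − 4²) + (0·1 − 0²) = -1 + (-12) + 0 = -13.
det M (expand along row 1) = 4·0 − (-1)·(-1) + 4·0 = -1.
Characteristic polynomial: λ³ − 5λ² − 13λ + 1 = 0.
Substitute λ = y + (tr M)/3 = y + 1.666667 to remove the quadratic term: y³ + p·y + q = 0 with p = s − (tr M)²/3 = -21.333333 and q = −2(tr M)³/27 + (tr M)·s/3 − det M = -29.925926.
Three real roots ⇒ use the trigonometric (Viète) form: r = 2√(−p/3) = 5.333333, φ = arccos(3q/(p·r)) = arccos(0.789062) = 0.661515 rad.
y_k = r·cos(φ/3 − 2πk/3) for k = 0, 1, 2 gives y = 5.204198, -1.591864, -3.612334.
λ_k = y_k + 1.666667 gives λ = 6.8709, 0.0748, -1.9457 (check: the sum is 5.0000 = tr M).

Hence λ_max = 6.8709 and λ_min = -1.9457.


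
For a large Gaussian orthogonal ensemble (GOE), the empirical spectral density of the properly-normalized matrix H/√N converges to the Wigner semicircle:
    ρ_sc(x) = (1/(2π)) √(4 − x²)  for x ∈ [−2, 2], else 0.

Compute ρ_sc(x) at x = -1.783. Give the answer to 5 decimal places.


ρ_sc(x) = (1/(2π)) √(4 − x²). With x = -1.783:
  4 − x² = 4 − (-1.783)² = 4 − 3.179089 = 0.820911.
  √(4 − x²) = 0.906041.
  1/(2π) = 0.159155.
  ρ_sc(-1.783) = 0.159155 · 0.906041 = 0.144201.

Rounded to 5 decimal places: ρ_sc(-1.783) ≈ 0.14420.


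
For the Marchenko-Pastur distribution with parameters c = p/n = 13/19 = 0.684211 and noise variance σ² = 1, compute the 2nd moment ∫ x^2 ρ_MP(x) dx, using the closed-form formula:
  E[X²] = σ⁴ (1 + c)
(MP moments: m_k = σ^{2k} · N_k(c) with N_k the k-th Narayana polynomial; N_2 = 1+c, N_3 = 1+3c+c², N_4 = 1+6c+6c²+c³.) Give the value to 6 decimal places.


E[X²] = σ⁴ (1 + c) (second MP moment). With σ² = 1 (so σ⁴ = 1) and c = 13/19 = 0.684211: E[X²] = 1 · (1 + 0.684211) = 1 · 1.684211.

So E[X^2] = 1.684211.


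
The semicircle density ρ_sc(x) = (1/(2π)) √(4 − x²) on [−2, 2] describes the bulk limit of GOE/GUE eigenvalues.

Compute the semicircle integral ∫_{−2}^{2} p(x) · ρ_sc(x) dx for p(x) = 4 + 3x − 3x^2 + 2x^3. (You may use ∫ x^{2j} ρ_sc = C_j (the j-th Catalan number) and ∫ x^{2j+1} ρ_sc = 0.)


Write p(x) = Σ a_i x^i, split into monomials and integrate each against ρ_sc separately.
Using ∫ x^{2j} ρ_sc = C_j = (1/(j+1)) C(2j, j) (Catalan numbers) and ∫ x^{2j+1} ρ_sc = 0 (odd monomials vanish by symmetry):
  i = 0 (even): a_0 · C_{0} = 4 · 1 = 4
  i = 1 (odd): ∫ x^1 ρ_sc = 0 (vanishes)
  i = 2 (even): a_2 · C_{1} = -3 · 1 = -3
  i = 3 (odd): ∫ x^3 ρ_sc = 0 (vanishes)

Summing the contributions: ∫_{−2}^{2} p(x) ρ_sc(x) dx = 4 + (-3) = 1.


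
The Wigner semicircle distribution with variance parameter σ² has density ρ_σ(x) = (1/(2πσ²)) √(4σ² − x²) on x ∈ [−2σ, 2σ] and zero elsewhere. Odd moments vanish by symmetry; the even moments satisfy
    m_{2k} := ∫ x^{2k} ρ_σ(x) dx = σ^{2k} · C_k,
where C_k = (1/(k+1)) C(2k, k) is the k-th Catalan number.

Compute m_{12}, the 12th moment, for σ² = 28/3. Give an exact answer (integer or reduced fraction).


By the scaled semicircle moment identity, m_{2k} = σ^{2k} · C_k with k = 6.
C_6 = (1/(k+1)) · C(2k, k) = (1/7) · C(12, 6) = (1/7) · 924 = 132.
σ^{2k} = (σ²)^k = (28/3)^6 = 481890304/729.

Therefore m_{12} = σ^{12} · C_6 = (481890304/729) · 132 = 21203173376/243.


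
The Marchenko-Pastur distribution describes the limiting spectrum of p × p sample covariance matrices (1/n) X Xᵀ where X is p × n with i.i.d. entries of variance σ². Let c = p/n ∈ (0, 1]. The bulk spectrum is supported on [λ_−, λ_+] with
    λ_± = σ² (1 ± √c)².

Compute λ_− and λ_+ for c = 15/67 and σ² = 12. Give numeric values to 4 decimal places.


c = 15/67 = 0.223881; √c = 0.473160.
λ_− = σ² (1 − √c)² = 12 · (1 − 0.473160)² = 12 · (0.526840)² = 3.330722.
λ_+ = σ² (1 + √c)² = 12 · (1 + 0.473160)² = 12 · (1.473160)² = 26.042413.

Rounded to 4 decimal places: λ_− ≈ 3.3307, λ_+ ≈ 26.0424.


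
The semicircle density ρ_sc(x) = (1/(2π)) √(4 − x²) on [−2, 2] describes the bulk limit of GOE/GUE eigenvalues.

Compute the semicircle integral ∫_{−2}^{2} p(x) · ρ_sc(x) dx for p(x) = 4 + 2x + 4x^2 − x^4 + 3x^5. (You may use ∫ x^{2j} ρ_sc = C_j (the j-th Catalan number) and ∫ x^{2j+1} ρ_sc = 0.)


Write p(x) = Σ a_i x^i, split into monomials and integrate each against ρ_sc separately.
Using ∫ x^{2j} ρ_sc = C_j = (1/(j+1)) C(2j, j) (Catalan numbers) and ∫ x^{2j+1} ρ_sc = 0 (odd monomials vanish by symmetry):
  i = 0 (even): a_0 · C_{0} = 4 · 1 = 4
  i = 1 (odd): ∫ x^1 ρ_sc = 0 (vanishes)
  i = 2 (even): a_2 · C_{1} = 4 · 1 = 4
  i = 4 (even): a_4 · C_{2} = -1 · 2 = -2
  i = 5 (odd): ∫ x^5 ρ_sc = 0 (vanishes)

Summing the contributions: ∫_{−2}^{2} p(x) ρ_sc(x) dx = 4 + 4 + (-2) = 6.


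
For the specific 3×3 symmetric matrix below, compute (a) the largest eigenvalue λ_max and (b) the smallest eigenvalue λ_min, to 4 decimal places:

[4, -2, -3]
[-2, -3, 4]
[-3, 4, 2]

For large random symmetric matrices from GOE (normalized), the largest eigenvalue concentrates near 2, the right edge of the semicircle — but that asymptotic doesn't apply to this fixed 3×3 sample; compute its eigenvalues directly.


Since M is real symmetric, all three eigenvalues are real; they are the roots of det(λI − M) = λ³ − (tr M) λ² + s λ − det M, where s is the sum of the principal 2×2 minors.
tr M = 4 + (-3) + 2 = 3.
s = (4·(-3) − (-2)²) + (4·2 − (-3)²) + ((-3)·2 − 4²) = -16 + (-1) + (-22) = -39.
det M (expand along row 1) = 4·(-22) − (-2)·8 + (-3)·(-17) = -21.
Characteristic polynomial: λ³ − 3λ² − 39λ + 21 = 0.
Substitute λ = y + (tr M)/3 = y + 1.000000 to remove the quadratic term: y³ + p·y + q = 0 with p = s − (tr M)²/3 = -42.000000 and q = −2(tr M)³/27 + (tr M)·s/3 − det M = -20.000000.
Three real roots ⇒ use the trigonometric (Viète) form: r = 2√(−p/3) = 7.483315, φ = arccos(3q/(p·r)) = arccos(0.190901) = 1.378716 rad.
y_k = r·cos(φ/3 − 2πk/3) for k = 0, 1, 2 gives y = 6.706864, -0.478804, -6.228060.
λ_k = y_k + 1.000000 gives λ = 7.7069, 0.5212, -5.2281 (check: the sum is 3.0000 = tr M).

Hence λ_max = 7.7069 and λ_min = -5.2281.


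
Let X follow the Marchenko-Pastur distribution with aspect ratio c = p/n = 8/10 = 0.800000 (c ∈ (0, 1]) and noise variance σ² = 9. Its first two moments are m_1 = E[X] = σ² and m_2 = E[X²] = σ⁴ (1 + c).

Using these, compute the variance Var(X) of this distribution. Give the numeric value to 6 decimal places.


m_1 = E[X] = σ² = 9, so m_1² = 81.
m_2 = E[X²] = σ⁴ (1 + c) = 81 · (1 + 0.800000) = 81 · 1.800000 = 145.800000.
(Note m_2 − m_1² simplifies to c · σ⁴ = 0.800000 · 81.)

Var(X) = m_2 − m_1² = 145.800000 − 81 = 64.800000.


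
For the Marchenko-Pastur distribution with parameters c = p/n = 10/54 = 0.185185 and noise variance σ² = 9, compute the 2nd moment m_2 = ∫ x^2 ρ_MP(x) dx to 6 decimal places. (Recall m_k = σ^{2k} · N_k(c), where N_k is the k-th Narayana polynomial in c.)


E[X²] = σ⁴ (1 + c) (second MP moment). With σ² = 9 (so σ⁴ = 81) and c = 10/54 = 0.185185: E[X²] = 81 · (1 + 0.185185) = 81 · 1.185185.

So E[X^2] = 96.000000.


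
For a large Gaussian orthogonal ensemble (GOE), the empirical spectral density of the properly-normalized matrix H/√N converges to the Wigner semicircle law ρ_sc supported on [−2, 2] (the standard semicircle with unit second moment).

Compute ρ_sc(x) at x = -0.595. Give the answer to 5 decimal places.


ρ_sc(x) = (1/(2π)) √(4 − x²). With x = -0.595:
  4 − x² = 4 − (-0.595)² = 4 − 0.354025 = 3.645975.
  √(4 − x²) = 1.909444.
  1/(2π) = 0.159155.
  ρ_sc(-0.595) = 0.159155 · 1.909444 = 0.303897.

Rounded to 5 decimal places: ρ_sc(-0.595) ≈ 0.30390.


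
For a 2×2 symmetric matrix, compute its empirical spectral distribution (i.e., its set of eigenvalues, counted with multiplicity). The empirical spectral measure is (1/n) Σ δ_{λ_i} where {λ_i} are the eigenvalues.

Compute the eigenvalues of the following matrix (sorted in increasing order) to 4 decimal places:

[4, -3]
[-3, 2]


Since M is real symmetric, both eigenvalues are real; they are the roots of det(λI − M) = λ² − (tr M) λ + det M.
tr M = 4 + 2 = 6.
det M = 4·2 − (-3)² = 8 − 9 = -1.
Characteristic polynomial: λ² − 6λ − 1 = 0.
Discriminant Δ = (tr M)² − 4·det M = 36 − (-4) = 40; √Δ = 6.324555.
λ = (tr M ± √Δ)/2 = (6 ± 6.324555)/2, giving (tr M − √Δ)/2 = -0.1623 and (tr M + √Δ)/2 = 6.1623.

Eigenvalues sorted in increasing order: [-0.1623, 6.1623].


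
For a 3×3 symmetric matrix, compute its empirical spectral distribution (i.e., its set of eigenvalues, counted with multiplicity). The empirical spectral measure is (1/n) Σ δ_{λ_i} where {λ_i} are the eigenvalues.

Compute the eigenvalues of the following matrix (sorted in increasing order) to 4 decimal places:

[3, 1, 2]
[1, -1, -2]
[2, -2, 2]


Since M is real symmetric, all three eigenvalues are real; they are the roots of det(λI − M) = λ³ − (tr M) λ² + s λ − det M, where s is the sum of the principal 2×2 minors.
tr M = 3 + (-1) + 2 = 4.
s = (3·(-1) − 1²) + (3·2 − 2²) + ((-1)·2 − (-2)²) = -4 + 2 + (-6) = -8.
det M (expand along row 1) = 3·(-6) − 1·6 + 2·0 = -24.
Characteristic polynomial: λ³ − 4λ² − 8λ + 24 = 0.
Substitute λ = y + (tr M)/3 = y + 1.333333 to remove the quadratic term: y³ + p·y + q = 0 with p = s − (tr M)²/3 = -13.333333 and q = −2(tr M)³/27 + (tr M)·s/3 − det M = 8.592593.
Three real roots ⇒ use the trigonometric (Viète) form: r = 2√(−p/3) = 4.216370, φ = arccos(3q/(p·r)) = arccos(-0.458530) = 2.047137 rad.
y_k = r·cos(φ/3 − 2πk/3) for k = 0, 1, 2 gives y = 3.272218, 0.666667, -3.938885.
λ_k = y_k + 1.333333 gives λ = 4.6056, 2.0000, -2.6056 (check: the sum is 4.0000 = tr M).

Eigenvalues sorted in increasing order: [-2.6056, 2.0000, 4.6056].


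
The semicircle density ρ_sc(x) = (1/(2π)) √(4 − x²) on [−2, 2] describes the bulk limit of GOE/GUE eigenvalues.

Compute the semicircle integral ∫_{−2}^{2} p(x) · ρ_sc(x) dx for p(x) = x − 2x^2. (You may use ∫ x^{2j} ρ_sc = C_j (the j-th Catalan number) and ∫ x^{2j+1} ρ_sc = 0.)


Write p(x) = Σ a_i x^i, split into monomials and integrate each against ρ_sc separately.
Using ∫ x^{2j} ρ_sc = C_j = (1/(j+1)) C(2j, j) (Catalan numbers) and ∫ x^{2j+1} ρ_sc = 0 (odd monomials vanish by symmetry):
  i = 1 (odd): ∫ x^1 ρ_sc = 0 (vanishes)
  i = 2 (even): a_2 · C_{1} = -2 · 1 = -2

Summing the contributions: ∫_{−2}^{2} p(x) ρ_sc(x) dx = -2.


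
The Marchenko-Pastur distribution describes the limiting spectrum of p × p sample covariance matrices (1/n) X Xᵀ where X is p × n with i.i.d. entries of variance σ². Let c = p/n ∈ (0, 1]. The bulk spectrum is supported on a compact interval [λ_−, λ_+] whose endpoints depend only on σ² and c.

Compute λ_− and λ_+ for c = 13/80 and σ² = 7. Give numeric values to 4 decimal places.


c = 13/80 = 0.162500; √c = 0.403113.
λ_− = σ² (1 − √c)² = 7 · (1 − 0.403113)² = 7 · (0.596887)² = 2.493920.
λ_+ = σ² (1 + √c)² = 7 · (1 + 0.403113)² = 7 · (1.403113)² = 13.781080.

Rounded to 4 decimal places: λ_− ≈ 2.4939, λ_+ ≈ 13.7811.


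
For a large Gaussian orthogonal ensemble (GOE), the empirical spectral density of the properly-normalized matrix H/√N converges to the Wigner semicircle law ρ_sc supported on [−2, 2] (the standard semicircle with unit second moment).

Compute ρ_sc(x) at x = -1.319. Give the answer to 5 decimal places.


ρ_sc(x) = (1/(2π)) √(4 − x²). With x = -1.319:
  4 − x² = 4 − (-1.319)² = 4 − 1.739761 = 2.260239.
  √(4 − x²) = 1.503409.
  1/(2π) = 0.159155.
  ρ_sc(-1.319) = 0.159155 · 1.503409 = 0.239275.

Rounded to 5 decimal places: ρ_sc(-1.319) ≈ 0.23927.


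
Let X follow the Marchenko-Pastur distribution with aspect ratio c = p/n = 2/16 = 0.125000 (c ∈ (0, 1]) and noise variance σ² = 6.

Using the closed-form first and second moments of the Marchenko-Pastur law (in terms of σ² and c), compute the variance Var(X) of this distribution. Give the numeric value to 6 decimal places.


Recall the MP moments m_1 = E[X] = σ² and m_2 = E[X²] = σ⁴ (1 + c).
m_1 = E[X] = σ² = 6, so m_1² = 36.
m_2 = E[X²] = σ⁴ (1 + c) = 36 · (1 + 0.125000) = 36 · 1.125000 = 40.500000.
(Note m_2 − m_1² simplifies to c · σ⁴ = 0.125000 · 36.)

Var(X) = m_2 − m_1² = 40.500000 − 36 = 4.500000.


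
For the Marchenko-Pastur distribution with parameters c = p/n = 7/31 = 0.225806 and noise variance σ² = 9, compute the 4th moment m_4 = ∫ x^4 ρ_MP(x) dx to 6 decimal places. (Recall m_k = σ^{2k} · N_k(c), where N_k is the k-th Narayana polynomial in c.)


E[X⁴] = σ⁸ (1 + 6c + 6c² + c³) (fourth MP moment). With σ² = 9 (so σ⁸ = 6561) and c = 7/31 = 0.225806: E[X⁴] = 6561 · (1 + 6·0.225806 + 6·(0.225806)² + (0.225806)³) = 6561 · 2.672284.

So E[X^4] = 17532.852539.


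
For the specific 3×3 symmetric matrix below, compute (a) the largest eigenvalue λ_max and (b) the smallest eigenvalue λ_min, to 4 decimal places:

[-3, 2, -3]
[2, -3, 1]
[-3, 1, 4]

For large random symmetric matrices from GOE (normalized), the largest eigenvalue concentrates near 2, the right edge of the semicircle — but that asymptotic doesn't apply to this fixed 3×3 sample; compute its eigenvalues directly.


Since M is real symmetric, all three eigenvalues are real; they are the roots of det(λI − M) = λ³ − (tr M) λ² + s λ − det M, where s is the sum of the principal 2×2 minors.
tr M = -3 + (-3) + 4 = -2.
s = ((-3)·(-3) − 2²) + ((-3)·4 − (-3)²) + ((-3)·4 − 1²) = 5 + (-21) + (-13) = -29.
det M (expand along row 1) = (-3)·(-13) − 2·11 + (-3)·(-7) = 38.
Characteristic polynomial: λ³ + 2λ² − 29λ − 38 = 0.
Substitute λ = y + (tr M)/3 = y − 0.666667 to remove the quadratic term: y³ + p·y + q = 0 with p = s − (tr M)²/3 = -30.333333 and q = −2(tr M)³/27 + (tr M)·s/3 − det M = -18.074074.
Three real roots ⇒ use the trigonometric (Viète) form: r = 2√(−p/3) = 6.359595, φ = arccos(3q/(p·r)) = arccos(0.281079) = 1.285879 rad.
y_k = r·cos(φ/3 − 2πk/3) for k = 0, 1, 2 gives y = 5.784290, -0.603080, -5.181211.
λ_k = y_k − 0.666667 gives λ = 5.1176, -1.2697, -5.8479 (check: the sum is -2.0000 = tr M).

Hence λ_max = 5.1176 and λ_min = -5.8479.


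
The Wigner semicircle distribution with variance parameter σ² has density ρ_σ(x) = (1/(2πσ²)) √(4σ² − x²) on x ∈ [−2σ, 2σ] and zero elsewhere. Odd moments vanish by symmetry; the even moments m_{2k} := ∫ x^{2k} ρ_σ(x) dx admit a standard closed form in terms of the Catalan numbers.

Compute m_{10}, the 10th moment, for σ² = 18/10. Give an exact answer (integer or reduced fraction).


By the scaled semicircle moment identity, m_{2k} = σ^{2k} · C_k with k = 5.
C_5 = (1/(k+1)) · C(2k, k) = (1/6) · C(10, 5) = (1/6) · 252 = 42.
σ^{2k} = (σ²)^k = (18/10)^5 = 59049/3125.

Therefore m_{10} = σ^{10} · C_5 = (59049/3125) · 42 = 2480058/3125.


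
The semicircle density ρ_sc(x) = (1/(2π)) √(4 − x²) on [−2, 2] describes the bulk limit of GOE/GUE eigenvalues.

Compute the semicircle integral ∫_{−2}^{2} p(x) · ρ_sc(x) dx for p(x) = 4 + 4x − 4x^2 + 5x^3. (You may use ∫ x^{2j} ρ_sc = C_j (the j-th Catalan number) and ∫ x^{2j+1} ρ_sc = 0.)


Write p(x) = Σ a_i x^i, split into monomials and integrate each against ρ_sc separately.
Using ∫ x^{2j} ρ_sc = C_j = (1/(j+1)) C(2j, j) (Catalan numbers) and ∫ x^{2j+1} ρ_sc = 0 (odd monomials vanish by symmetry):
  i = 0 (even): a_0 · C_{0} = 4 · 1 = 4
  i = 1 (odd): ∫ x^1 ρ_sc = 0 (vanishes)
  i = 2 (even): a_2 · C_{1} = -4 · 1 = -4
  i = 3 (odd): ∫ x^3 ρ_sc = 0 (vanishes)

Summing the contributions: ∫_{−2}^{2} p(x) ρ_sc(x) dx = 4 + (-4) = 0.


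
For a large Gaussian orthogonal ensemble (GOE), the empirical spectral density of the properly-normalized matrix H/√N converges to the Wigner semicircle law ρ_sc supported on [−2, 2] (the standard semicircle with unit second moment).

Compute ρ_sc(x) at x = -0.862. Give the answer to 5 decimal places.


ρ_sc(x) = (1/(2π)) √(4 − x²). With x = -0.862:
  4 − x² = 4 − (-0.862)² = 4 − 0.743044 = 3.256956.
  √(4 − x²) = 1.804704.
  1/(2π) = 0.159155.
  ρ_sc(-0.862) = 0.159155 · 1.804704 = 0.287228.

Rounded to 5 decimal places: ρ_sc(-0.862) ≈ 0.28723.


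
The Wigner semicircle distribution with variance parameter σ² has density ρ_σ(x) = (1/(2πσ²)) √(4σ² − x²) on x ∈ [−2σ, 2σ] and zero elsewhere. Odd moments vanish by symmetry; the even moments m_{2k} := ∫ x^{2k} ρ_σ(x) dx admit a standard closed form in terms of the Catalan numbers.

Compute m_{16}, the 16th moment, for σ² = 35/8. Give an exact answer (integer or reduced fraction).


By the scaled semicircle moment identity, m_{2k} = σ^{2k} · C_k with k = 8.
C_8 = (1/(k+1)) · C(2k, k) = (1/9) · C(16, 8) = (1/9) · 12870 = 1430.
σ^{2k} = (σ²)^k = (35/8)^8 = 2251875390625/16777216.

Therefore m_{16} = σ^{16} · C_8 = (2251875390625/16777216) · 1430 = 1610090904296875/8388608.


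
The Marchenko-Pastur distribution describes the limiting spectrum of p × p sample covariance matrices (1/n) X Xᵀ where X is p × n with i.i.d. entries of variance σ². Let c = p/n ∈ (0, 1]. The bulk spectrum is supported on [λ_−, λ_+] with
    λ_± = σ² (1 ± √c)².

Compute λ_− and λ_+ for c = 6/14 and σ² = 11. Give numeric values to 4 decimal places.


c = 6/14 = 0.428571; √c = 0.654654.
λ_− = σ² (1 − √c)² = 11 · (1 − 0.654654)² = 11 · (0.345346)² = 1.311905.
λ_+ = σ² (1 + √c)² = 11 · (1 + 0.654654)² = 11 · (1.654654)² = 30.116666.

Rounded to 4 decimal places: λ_− ≈ 1.3119, λ_+ ≈ 30.1167.


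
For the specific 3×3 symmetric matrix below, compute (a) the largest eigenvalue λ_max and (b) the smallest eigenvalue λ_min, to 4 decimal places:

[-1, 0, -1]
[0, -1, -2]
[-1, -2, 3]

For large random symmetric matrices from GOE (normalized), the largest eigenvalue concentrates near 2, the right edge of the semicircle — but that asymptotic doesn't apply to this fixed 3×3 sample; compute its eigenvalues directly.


Since M is real symmetric, all three eigenvalues are real; they are the roots of det(λI − M) = λ³ − (tr M) λ² + s λ − det M, where s is the sum of the principal 2×2 minors.
tr M = -1 + (-1) + 3 = 1.
s = ((-1)·(-1) − 0²) + ((-1)·3 − (-1)²) + ((-1)·3 − (-2)²) = 1 + (-4) + (-7) = -10.
det M (expand along row 1) = (-1)·(-7) − 0·(-2) + (-1)·(-1) = 8.
Characteristic polynomial: λ³ − λ² − 10λ − 8 = 0.
Substitute λ = y + (tr M)/3 = y + 0.333333 to remove the quadratic term: y³ + p·y + q = 0 with p = s − (tr M)²/3 = -10.333333 and q = −2(tr M)³/27 + (tr M)·s/3 − det M = -11.407407.
Three real roots ⇒ use the trigonometric (Viète) form: r = 2√(−p/3) = 3.711843, φ = arccos(3q/(p·r)) = arccos(0.892233) = 0.468531 rad.
y_k = r·cos(φ/3 − 2πk/3) for k = 0, 1, 2 gives y = 3.666667, -1.333333, -2.333333.
λ_k = y_k + 0.333333 gives λ = 4.0000, -1.0000, -2.0000 (check: the sum is 1.0000 = tr M).

Hence λ_max = 4.0000 and λ_min = -2.0000.


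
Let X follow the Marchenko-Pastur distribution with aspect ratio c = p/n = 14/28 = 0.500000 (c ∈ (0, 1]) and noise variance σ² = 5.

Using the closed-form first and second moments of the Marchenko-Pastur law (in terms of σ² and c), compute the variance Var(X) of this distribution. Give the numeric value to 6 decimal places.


Recall the MP moments m_1 = E[X] = σ² and m_2 = E[X²] = σ⁴ (1 + c).
m_1 = E[X] = σ² = 5, so m_1² = 25.
m_2 = E[X²] = σ⁴ (1 + c) = 25 · (1 + 0.500000) = 25 · 1.500000 = 37.500000.
(Note m_2 − m_1² simplifies to c · σ⁴ = 0.500000 · 25.)

Var(X) = m_2 − m_1² = 37.500000 − 25 = 12.500000.


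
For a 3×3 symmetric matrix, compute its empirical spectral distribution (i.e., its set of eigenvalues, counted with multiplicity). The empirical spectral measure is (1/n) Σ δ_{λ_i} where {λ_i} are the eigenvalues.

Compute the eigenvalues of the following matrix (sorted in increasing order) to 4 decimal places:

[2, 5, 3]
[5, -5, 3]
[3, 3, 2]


Since M is real symmetric, all three eigenvalues are real; they are the roots of det(λI − M) = λ³ − (tr M) λ² + s λ − det M, where s is the sum of the principal 2×2 minors.
tr M = 2 + (-5) + 2 = -1.
s = (2·(-5) − 5²) + (2·2 − 3²) + ((-5)·2 − 3²) = -35 + (-5) + (-19) = -59.
det M (expand along row 1) = 2·(-19) − 5·1 + 3·30 = 47.
Characteristic polynomial: λ³ + λ² − 59λ − 47 = 0.
Substitute λ = y + (tr M)/3 = y − 0.333333 to remove the quadratic term: y³ + p·y + q = 0 with p = s − (tr M)²/3 = -59.333333 and q = −2(tr M)³/27 + (tr M)·s/3 − det M = -27.259259.
Three real roots ⇒ use the trigonometric (Viète) form: r = 2√(−p/3) = 8.894443, φ = arccos(3q/(p·r)) = arccos(0.154959) = 1.415210 rad.
y_k = r·cos(φ/3 − 2πk/3) for k = 0, 1, 2 gives y = 7.922996, -0.461078, -7.461918.
λ_k = y_k − 0.333333 gives λ = 7.5897, -0.7944, -7.7953 (check: the sum is -1.0000 = tr M).

Eigenvalues sorted in increasing order: [-7.7953, -0.7944, 7.5897].


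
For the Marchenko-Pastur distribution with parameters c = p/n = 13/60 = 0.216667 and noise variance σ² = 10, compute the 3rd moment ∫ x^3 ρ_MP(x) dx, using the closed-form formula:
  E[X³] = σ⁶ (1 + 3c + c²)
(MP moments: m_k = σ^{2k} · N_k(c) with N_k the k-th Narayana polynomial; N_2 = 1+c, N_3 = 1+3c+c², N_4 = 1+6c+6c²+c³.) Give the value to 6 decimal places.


E[X³] = σ⁶ (1 + 3c + c²) (third MP moment). With σ² = 10 (so σ⁶ = 1000) and c = 13/60 = 0.216667: E[X³] = 1000 · (1 + 3·0.216667 + (0.216667)²) = 1000 · 1.696944.

So E[X^3] = 1696.944444.


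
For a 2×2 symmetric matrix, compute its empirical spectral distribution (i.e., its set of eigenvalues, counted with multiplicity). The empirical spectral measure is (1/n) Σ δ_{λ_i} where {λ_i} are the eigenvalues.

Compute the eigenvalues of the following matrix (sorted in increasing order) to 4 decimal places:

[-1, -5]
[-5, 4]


Since M is real symmetric, both eigenvalues are real; they are the roots of det(λI − M) = λ² − (tr M) λ + det M.
tr M = -1 + 4 = 3.
det M = (-1)·4 − (-5)² = -4 − 25 = -29.
Characteristic polynomial: λ² − 3λ − 29 = 0.
Discriminant Δ = (tr M)² − 4·det M = 9 − (-116) = 125; √Δ = 11.180340.
λ = (tr M ± √Δ)/2 = (3 ± 11.180340)/2, giving (tr M − √Δ)/2 = -4.0902 and (tr M + √Δ)/2 = 7.0902.

Eigenvalues sorted in increasing order: [-4.0902, 7.0902].


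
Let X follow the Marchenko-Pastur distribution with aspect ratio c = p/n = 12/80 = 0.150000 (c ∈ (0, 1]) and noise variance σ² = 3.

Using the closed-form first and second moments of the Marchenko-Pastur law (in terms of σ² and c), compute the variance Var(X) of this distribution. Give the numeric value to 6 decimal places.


Recall the MP moments m_1 = E[X] = σ² and m_2 = E[X²] = σ⁴ (1 + c).
m_1 = E[X] = σ² = 3, so m_1² = 9.
m_2 = E[X²] = σ⁴ (1 + c) = 9 · (1 + 0.150000) = 9 · 1.150000 = 10.350000.
(Note m_2 − m_1² simplifies to c · σ⁴ = 0.150000 · 9.)

Var(X) = m_2 − m_1² = 10.350000 − 9 = 1.350000.


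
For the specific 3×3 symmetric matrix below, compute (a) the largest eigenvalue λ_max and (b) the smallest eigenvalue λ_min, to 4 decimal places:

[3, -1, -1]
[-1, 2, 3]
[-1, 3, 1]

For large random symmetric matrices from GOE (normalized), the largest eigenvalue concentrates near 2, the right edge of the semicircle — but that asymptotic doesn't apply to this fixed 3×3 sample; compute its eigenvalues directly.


Since M is real symmetric, all three eigenvalues are real; they are the roots of det(λI − M) = λ³ − (tr M) λ² + s λ − det M, where s is the sum of the principal 2×2 minors.
tr M = 3 + 2 + 1 = 6.
s = (3·2 − (-1)²) + (3·1 − (-1)²) + (2·1 − 3²) = 5 + 2 + (-7) = 0.
det M (expand along row 1) = 3·(-7) − (-1)·2 + (-1)·(-1) = -18.
Characteristic polynomial: λ³ − 6λ² + 18 = 0.
Substitute λ = y + (tr M)/3 = y + 2.000000 to remove the quadratic term: y³ + p·y + q = 0 with p = s − (tr M)²/3 = -12.000000 and q = −2(tr M)³/27 + (tr M)·s/3 − det M = 2.000000.
Three real roots ⇒ use the trigonometric (Viète) form: r = 2√(−p/3) = 4.000000, φ = arccos(3q/(p·r)) = arccos(-0.125000) = 1.696124 rad.
y_k = r·cos(φ/3 − 2πk/3) for k = 0, 1, 2 gives y = 3.377552, 0.167055, -3.544607.
λ_k = y_k + 2.000000 gives λ = 5.3776, 2.1671, -1.5446 (check: the sum is 6.0000 = tr M).

Hence λ_max = 5.3776 and λ_min = -1.5446.


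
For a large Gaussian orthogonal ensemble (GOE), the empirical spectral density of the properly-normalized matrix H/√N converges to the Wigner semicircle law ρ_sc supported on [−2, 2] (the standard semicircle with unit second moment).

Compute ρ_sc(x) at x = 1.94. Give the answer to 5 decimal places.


ρ_sc(x) = (1/(2π)) √(4 − x²). With x = 1.94:
  4 − x² = 4 − (1.94)² = 4 − 3.763600 = 0.236400.
  √(4 − x²) = 0.486210.
  1/(2π) = 0.159155.
  ρ_sc(1.94) = 0.159155 · 0.486210 = 0.077383.

Rounded to 5 decimal places: ρ_sc(1.94) ≈ 0.07738.


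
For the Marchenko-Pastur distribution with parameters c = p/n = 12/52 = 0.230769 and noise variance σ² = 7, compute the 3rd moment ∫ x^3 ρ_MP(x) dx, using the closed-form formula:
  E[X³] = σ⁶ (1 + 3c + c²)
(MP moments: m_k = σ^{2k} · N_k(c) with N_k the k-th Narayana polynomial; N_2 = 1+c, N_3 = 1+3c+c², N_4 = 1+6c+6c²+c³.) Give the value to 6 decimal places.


E[X³] = σ⁶ (1 + 3c + c²) (third MP moment). With σ² = 7 (so σ⁶ = 343) and c = 12/52 = 0.230769: E[X³] = 343 · (1 + 3·0.230769 + (0.230769)²) = 343 · 1.745562.

So E[X^3] = 598.727811.


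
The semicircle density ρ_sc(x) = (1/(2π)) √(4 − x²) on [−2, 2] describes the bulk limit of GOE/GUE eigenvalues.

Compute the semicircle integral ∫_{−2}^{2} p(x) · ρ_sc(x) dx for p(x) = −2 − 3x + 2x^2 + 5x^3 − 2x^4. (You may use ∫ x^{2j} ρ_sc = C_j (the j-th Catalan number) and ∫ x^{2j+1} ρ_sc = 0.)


Write p(x) = Σ a_i x^i, split into monomials and integrate each against ρ_sc separately.
Using ∫ x^{2j} ρ_sc = C_j = (1/(j+1)) C(2j, j) (Catalan numbers) and ∫ x^{2j+1} ρ_sc = 0 (odd monomials vanish by symmetry):
  i = 0 (even): a_0 · C_{0} = -2 · 1 = -2
  i = 1 (odd): ∫ x^1 ρ_sc = 0 (vanishes)
  i = 2 (even): a_2 · C_{1} = 2 · 1 = 2
  i = 3 (odd): ∫ x^3 ρ_sc = 0 (vanishes)
  i = 4 (even): a_4 · C_{2} = -2 · 2 = -4

Summing the contributions: ∫_{−2}^{2} p(x) ρ_sc(x) dx = (-2) + 2 + (-4) = -4.


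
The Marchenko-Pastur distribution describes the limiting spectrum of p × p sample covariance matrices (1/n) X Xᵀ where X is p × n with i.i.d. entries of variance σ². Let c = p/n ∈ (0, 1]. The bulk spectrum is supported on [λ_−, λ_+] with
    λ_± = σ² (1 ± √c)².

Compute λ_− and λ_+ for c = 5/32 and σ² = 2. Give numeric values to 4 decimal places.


c = 5/32 = 0.156250; √c = 0.395285.
λ_− = σ² (1 − √c)² = 2 · (1 − 0.395285)² = 2 · (0.604715)² = 0.731361.
λ_+ = σ² (1 + √c)² = 2 · (1 + 0.395285)² = 2 · (1.395285)² = 3.893639.

Rounded to 4 decimal places: λ_− ≈ 0.7314, λ_+ ≈ 3.8936.


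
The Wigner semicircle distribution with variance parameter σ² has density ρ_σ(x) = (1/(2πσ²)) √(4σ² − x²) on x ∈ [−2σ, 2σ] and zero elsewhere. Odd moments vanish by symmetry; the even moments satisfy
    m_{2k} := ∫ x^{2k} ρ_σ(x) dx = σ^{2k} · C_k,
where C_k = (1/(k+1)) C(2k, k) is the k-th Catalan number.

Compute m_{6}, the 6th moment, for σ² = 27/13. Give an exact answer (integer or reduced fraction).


By the scaled semicircle moment identity, m_{2k} = σ^{2k} · C_k with k = 3.
C_3 = (1/(k+1)) · C(2k, k) = (1/4) · C(6, 3) = (1/4) · 20 = 5.
σ^{2k} = (σ²)^k = (27/13)^3 = 19683/2197.

Therefore m_{6} = σ^{6} · C_3 = (19683/2197) · 5 = 98415/2197.


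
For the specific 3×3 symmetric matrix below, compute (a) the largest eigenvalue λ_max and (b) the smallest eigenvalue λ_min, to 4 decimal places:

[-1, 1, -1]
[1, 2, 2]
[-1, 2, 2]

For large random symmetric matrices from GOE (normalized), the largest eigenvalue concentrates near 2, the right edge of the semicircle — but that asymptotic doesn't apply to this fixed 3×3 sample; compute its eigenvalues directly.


Since M is real symmetric, all three eigenvalues are real; they are the roots of det(λI − M) = λ³ − (tr M) λ² + s λ − det M, where s is the sum of the principal 2×2 minors.
tr M = -1 + 2 + 2 = 3.
s = ((-1)·2 − 1²) + ((-1)·2 − (-1)²) + (2·2 − 2²) = -3 + (-3) + 0 = -6.
det M (expand along row 1) = (-1)·0 − 1·4 + (-1)·4 = -8.
Characteristic polynomial: λ³ − 3λ² − 6λ + 8 = 0.
Substitute λ = y + (tr M)/3 = y + 1.000000 to remove the quadratic term: y³ + p·y + q = 0 with p = s − (tr M)²/3 = -9.000000 and q = −2(tr M)³/27 + (tr M)·s/3 − det M = 0.000000.
Three real roots ⇒ use the trigonometric (Viète) form: r = 2√(−p/3) = 3.464102, φ = arccos(3q/(p·r)) = arccos(0.000000) = 1.570796 rad.
y_k = r·cos(φ/3 − 2πk/3) for k = 0, 1, 2 gives y = 3.000000, 0.000000, -3.000000.
λ_k = y_k + 1.000000 gives λ = 4.0000, 1.0000, -2.0000 (check: the sum is 3.0000 = tr M).

Hence λ_max = 4.0000 and λ_min = -2.0000.


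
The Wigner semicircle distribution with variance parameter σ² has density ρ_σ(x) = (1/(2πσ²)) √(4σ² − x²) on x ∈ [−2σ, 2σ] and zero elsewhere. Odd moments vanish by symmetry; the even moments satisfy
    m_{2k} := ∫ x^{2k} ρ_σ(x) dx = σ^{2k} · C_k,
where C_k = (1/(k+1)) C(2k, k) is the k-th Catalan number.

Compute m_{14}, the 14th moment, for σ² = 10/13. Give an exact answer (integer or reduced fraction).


By the scaled semicircle moment identity, m_{2k} = σ^{2k} · C_k with k = 7.
C_7 = (1/(k+1)) · C(2k, k) = (1/8) · C(14, 7) = (1/8) · 3432 = 429.
σ^{2k} = (σ²)^k = (10/13)^7 = 10000000/62748517.

Therefore m_{14} = σ^{14} · C_7 = (10000000/62748517) · 429 = 330000000/4826809.


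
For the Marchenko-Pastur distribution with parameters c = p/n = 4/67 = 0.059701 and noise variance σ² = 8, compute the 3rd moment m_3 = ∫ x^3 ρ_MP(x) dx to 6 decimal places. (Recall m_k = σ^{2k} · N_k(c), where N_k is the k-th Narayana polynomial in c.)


E[X³] = σ⁶ (1 + 3c + c²) (third MP moment). With σ² = 8 (so σ⁶ = 512) and c = 4/67 = 0.059701: E[X³] = 512 · (1 + 3·0.059701 + (0.059701)²) = 512 · 1.182669.

So E[X^3] = 605.526398.
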